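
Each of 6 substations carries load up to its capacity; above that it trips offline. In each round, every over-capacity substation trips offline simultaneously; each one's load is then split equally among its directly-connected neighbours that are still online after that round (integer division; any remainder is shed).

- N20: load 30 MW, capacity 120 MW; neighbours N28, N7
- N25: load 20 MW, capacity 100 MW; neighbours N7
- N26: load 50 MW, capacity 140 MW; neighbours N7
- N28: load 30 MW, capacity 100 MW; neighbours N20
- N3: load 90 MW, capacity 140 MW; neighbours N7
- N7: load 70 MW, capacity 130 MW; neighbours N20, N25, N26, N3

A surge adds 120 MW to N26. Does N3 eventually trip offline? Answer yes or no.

yes

Round 1 — N26 at 170 > 140. N26 trips offline.
  N26 sheds 170 MW to N7: 170 each.
    N7: 70+170 = 240 > 130
Round 2 — N7 trips offline.
  N7 sheds 240 MW to N20, N25, N3: 80 each.
    N20: 30+80 = 110 ≤ 120
    N25: 20+80 = 100 ≤ 100
    N3: 90+80 = 170 > 140
Round 3 — N3 trips offline.
  N3 sheds 170 MW: no online neighbours, lost.
No further trips.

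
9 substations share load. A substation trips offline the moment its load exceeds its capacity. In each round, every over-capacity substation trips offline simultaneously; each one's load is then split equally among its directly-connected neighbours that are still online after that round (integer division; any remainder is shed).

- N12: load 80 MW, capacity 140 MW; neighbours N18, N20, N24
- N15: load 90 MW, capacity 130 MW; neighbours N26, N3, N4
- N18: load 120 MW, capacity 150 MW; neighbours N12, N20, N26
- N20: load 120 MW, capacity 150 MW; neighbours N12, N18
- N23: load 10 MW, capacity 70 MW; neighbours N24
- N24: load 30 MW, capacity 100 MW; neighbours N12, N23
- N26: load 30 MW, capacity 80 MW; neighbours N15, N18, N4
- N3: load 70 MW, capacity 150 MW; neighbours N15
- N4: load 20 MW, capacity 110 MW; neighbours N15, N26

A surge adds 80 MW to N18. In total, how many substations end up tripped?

Round 1 — N18 at 200 > 150. N18 trips offline.
  N18 sheds 200 MW to N12, N20, N26: 66 each (2 lost).
    N12: 80+66 = 146 > 140
    N20: 120+66 = 186 > 150
    N26: 30+66 = 96 > 80
Round 2 — N12, N20, N26 trip offline.
  N12 sheds 146 MW to N24: 146 each.
    N24: 30+146 = 176 > 100
  N20 sheds 186 MW: no online neighbours, lost.
  N26 sheds 96 MW to N15, N4: 48 each.
    N15: 90+48 = 138 > 130
    N4: 20+48 = 68 ≤ 110
Round 3 — N15, N24 trip offline.
  N15 sheds 138 MW to N3, N4: 69 each.
    N3: 70+69 = 139 ≤ 150
    N4: 68+69 = 137 > 110
  N24 sheds 176 MW to N23: 176 each.
    N23: 10+176 = 186 > 70
Round 4 — N23, N4 trip offline.
  N23 sheds 186 MW: no online neighbours, lost.
  N4 sheds 137 MW: no online neighbours, lost.
No further trips.

8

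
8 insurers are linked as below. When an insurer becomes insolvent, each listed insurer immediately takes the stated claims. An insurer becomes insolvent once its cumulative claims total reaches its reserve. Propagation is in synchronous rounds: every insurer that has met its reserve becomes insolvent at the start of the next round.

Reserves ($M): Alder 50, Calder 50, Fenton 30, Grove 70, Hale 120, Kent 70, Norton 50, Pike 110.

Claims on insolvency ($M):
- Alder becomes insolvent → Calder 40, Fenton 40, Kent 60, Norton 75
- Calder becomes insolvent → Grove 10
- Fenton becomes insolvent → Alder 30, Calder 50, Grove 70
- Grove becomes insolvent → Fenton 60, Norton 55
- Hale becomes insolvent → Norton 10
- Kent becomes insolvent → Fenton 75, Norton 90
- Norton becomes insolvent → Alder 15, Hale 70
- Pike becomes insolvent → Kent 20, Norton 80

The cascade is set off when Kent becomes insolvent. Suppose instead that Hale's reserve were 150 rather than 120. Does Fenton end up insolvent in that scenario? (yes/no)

With Hale's reserve at 150:
Round 1 — Kent becomes insolvent (initial).
  Fenton: +75 → 75 ≥ 30
  Norton: +90 → 90 ≥ 50
Round 2 — Fenton, Norton become insolvent.
  Alder: +30+15 → 45 < 50
  Calder: +50 → 50 ≥ 50
  Grove: +70 → 70 ≥ 70
  Hale: +70 → 70 < 150
Round 3 — Calder, Grove become insolvent.
No further insolvencies.

yes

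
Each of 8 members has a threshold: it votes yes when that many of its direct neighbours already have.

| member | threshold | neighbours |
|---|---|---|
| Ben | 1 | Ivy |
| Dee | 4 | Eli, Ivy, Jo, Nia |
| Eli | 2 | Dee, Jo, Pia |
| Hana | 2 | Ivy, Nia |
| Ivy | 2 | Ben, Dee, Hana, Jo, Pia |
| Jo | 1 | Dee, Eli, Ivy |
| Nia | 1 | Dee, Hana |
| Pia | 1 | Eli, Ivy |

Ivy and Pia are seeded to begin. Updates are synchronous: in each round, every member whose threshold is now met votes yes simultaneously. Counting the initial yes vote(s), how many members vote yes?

Round 1 — Ivy, Pia vote yes (initial).
Round 2 — checking thresholds:
  Ben: 1 of 1 neighbours ≥ 1, votes yes.
  Dee: 1 of 4 neighbours < 4, not yet.
  Eli: 1 of 3 neighbours < 2, not yet.
  Hana: 1 of 2 neighbours < 2, not yet.
  Jo: 1 of 3 neighbours ≥ 1, votes yes.
Round 3 — checking thresholds:
  Dee: 2 of 4 neighbours < 4, not yet.
  Eli: 2 of 3 neighbours ≥ 2, votes yes.
  Hana: 1 of 2 neighbours < 2, not yet.
Round 4 — no new yes votes; cascade stops.

5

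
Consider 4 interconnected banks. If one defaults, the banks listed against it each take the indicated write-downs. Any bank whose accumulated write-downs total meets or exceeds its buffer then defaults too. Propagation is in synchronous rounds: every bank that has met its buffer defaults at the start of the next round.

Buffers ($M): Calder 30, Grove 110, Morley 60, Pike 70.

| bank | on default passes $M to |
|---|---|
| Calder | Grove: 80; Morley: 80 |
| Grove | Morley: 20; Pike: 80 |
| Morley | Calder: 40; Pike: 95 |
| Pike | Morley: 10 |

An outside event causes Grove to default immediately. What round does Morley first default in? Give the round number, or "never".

Round 1 — Grove defaults (initial).
  Morley: +20 → 20 < 60
  Pike: +80 → 80 ≥ 70
Round 2 — Pike defaults.
  Morley: +10 → 30 < 60
No further defaults.

never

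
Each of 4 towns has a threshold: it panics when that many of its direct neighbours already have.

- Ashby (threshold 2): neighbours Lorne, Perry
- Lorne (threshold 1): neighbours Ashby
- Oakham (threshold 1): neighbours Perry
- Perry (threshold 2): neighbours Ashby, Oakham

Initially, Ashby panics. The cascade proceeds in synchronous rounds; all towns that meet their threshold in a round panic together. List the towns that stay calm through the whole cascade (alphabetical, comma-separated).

Round 1 — Ashby panics (initial).
Round 2 — checking thresholds:
  Lorne: 1 of 1 neighbours ≥ 1, panics.
  Perry: 1 of 2 neighbours < 2, not yet.
Round 3 — no new panics; cascade stops.

Oakham, Perry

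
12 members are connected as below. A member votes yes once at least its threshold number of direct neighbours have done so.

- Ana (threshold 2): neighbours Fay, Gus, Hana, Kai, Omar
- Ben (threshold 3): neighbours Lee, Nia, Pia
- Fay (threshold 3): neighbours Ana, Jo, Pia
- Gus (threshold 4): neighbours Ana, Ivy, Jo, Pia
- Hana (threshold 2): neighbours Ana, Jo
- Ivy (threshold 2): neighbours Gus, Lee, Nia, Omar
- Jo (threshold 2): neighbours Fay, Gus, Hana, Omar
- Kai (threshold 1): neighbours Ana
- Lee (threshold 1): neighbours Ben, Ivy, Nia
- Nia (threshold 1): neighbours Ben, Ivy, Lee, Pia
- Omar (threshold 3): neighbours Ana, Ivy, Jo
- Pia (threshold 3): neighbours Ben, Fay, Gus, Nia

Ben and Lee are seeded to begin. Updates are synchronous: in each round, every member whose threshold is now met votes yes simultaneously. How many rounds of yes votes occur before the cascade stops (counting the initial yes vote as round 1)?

3

Round 1 — Ben, Lee vote yes (initial).
Round 2 — checking thresholds:
  Ivy: 1 of 4 neighbours < 2, below threshold.
  Nia: 2 of 4 neighbours ≥ 1, votes yes.
  Pia: 1 of 4 neighbours < 3, below threshold.
Round 3 — checking thresholds:
  Ivy: 2 of 4 neighbours ≥ 2, votes yes.
  Pia: 2 of 4 neighbours < 3, below threshold.
Round 4 — no new yes votes; cascade stops.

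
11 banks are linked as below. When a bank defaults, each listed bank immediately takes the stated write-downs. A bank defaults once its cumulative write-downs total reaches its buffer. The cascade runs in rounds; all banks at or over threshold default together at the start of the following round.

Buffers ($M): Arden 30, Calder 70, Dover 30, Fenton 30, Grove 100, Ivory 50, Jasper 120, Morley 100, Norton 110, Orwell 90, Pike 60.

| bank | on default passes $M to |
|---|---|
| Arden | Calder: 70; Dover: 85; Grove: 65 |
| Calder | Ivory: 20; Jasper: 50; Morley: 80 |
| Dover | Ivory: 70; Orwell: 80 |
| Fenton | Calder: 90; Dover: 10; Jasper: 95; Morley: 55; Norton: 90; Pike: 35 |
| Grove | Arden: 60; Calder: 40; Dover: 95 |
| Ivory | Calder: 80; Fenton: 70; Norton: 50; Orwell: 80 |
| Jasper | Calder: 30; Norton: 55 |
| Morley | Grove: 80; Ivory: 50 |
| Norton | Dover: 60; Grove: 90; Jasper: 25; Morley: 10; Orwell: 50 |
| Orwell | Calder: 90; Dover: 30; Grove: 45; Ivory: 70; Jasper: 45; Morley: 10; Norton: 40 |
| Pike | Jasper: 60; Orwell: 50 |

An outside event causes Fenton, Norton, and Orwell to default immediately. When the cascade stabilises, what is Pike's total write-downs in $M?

35

Round 1 — Fenton, Norton, Orwell default (initial).
  Calder: +90+90 → 180 ≥ 70
  Dover: +10+60+30 → 100 ≥ 30
  Grove: +90+45 → 135 ≥ 100
  Ivory: +70 → 70 ≥ 50
  Jasper: +95+25+45 → 165 ≥ 120
  Morley: +55+10+10 → 75 < 100
  Pike: +35 → 35 < 60
Round 2 — Calder, Dover, Grove, Ivory, Jasper default.
  Arden: +60 → 60 ≥ 30
  Morley: +80 → 155 ≥ 100
Round 3 — Arden, Morley default.
No further defaults.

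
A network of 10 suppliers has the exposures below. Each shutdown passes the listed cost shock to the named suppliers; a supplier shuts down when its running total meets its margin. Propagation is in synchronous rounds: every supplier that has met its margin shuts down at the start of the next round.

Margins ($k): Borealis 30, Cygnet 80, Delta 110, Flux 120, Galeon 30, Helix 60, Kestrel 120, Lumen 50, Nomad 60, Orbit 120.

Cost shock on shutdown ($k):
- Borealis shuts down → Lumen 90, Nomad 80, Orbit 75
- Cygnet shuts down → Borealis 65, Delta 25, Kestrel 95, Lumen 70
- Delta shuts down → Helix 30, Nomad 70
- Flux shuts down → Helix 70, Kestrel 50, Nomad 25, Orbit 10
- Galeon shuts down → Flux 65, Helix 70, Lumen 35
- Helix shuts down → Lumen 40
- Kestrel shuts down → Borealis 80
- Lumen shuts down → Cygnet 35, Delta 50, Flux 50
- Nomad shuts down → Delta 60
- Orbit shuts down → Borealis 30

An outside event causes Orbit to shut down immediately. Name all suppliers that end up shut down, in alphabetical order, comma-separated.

Round 1 — Orbit shuts down (initial).
  Borealis: +30 → 30 ≥ 30
Round 2 — Borealis shuts down.
  Lumen: +90 → 90 ≥ 50
  Nomad: +80 → 80 ≥ 60
Round 3 — Lumen, Nomad shut down.
  Cygnet: +35 → 35 < 80
  Delta: +50+60 → 110 ≥ 110
  Flux: +50 → 50 < 120
Round 4 — Delta shuts down.
  Helix: +30 → 30 < 60
No further shutdowns.

Borealis, Delta, Lumen, Nomad, Orbit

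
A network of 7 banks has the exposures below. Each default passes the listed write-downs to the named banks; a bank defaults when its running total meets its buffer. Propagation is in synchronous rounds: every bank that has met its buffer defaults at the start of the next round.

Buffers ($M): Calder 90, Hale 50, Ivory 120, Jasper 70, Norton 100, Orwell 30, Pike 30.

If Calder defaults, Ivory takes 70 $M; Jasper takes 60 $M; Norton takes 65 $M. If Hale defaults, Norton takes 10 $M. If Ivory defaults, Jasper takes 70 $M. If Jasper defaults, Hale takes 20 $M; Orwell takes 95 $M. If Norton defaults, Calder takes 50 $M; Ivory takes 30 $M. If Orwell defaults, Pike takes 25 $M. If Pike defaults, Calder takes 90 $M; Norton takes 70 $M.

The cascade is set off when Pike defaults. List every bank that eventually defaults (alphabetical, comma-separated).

Calder, Norton, Pike

Round 1 — Pike defaults (initial).
  Calder: +90 → 90 ≥ 90
  Norton: +70 → 70 < 100
Round 2 — Calder defaults.
  Ivory: +70 → 70 < 120
  Jasper: +60 → 60 < 70
  Norton: +65 → 135 ≥ 100
Round 3 — Norton defaults.
  Ivory: +30 → 100 < 120
No further defaults.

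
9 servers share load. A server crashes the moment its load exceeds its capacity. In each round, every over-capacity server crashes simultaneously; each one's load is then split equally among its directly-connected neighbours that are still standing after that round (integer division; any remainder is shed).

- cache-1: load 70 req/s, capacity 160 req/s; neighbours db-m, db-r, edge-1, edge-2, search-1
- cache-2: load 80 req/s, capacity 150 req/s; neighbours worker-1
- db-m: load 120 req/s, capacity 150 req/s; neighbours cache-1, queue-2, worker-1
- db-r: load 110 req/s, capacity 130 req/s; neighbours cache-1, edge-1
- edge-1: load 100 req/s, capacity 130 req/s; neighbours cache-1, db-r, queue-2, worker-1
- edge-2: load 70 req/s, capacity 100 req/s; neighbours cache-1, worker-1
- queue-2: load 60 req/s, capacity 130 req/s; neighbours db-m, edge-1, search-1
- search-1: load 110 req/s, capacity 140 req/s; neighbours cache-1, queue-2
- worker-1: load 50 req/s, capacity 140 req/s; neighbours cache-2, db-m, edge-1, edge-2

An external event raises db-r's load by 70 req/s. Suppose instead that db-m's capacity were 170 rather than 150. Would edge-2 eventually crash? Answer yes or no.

With db-m's capacity at 170:
Round 1 — db-r at 180 > 130. db-r crashes.
  db-r sheds 180 req/s to cache-1, edge-1: 90 each.
    cache-1: 70+90 = 160 ≤ 160
    edge-1: 100+90 = 190 > 130
Round 2 — edge-1 crashes.
  edge-1 sheds 190 req/s to cache-1, queue-2, worker-1: 63 each (1 lost).
    cache-1: 160+63 = 223 > 160
    queue-2: 60+63 = 123 ≤ 130
    worker-1: 50+63 = 113 ≤ 140
Round 3 — cache-1 crashes.
  cache-1 sheds 223 req/s to db-m, edge-2, search-1: 74 each (1 lost).
    db-m: 120+74 = 194 > 170
    edge-2: 70+74 = 144 > 100
    search-1: 110+74 = 184 > 140
Round 4 — db-m, edge-2, search-1 crash.
  db-m sheds 194 req/s to queue-2, worker-1: 97 each.
    queue-2: 123+97 = 220 > 130
    worker-1: 113+97 = 210 > 140
  edge-2 sheds 144 req/s to worker-1: 144 each.
    worker-1: 210+144 = 354 > 140
  search-1 sheds 184 req/s to queue-2: 184 each.
    queue-2: 220+184 = 404 > 130
Round 5 — queue-2, worker-1 crash.
  queue-2 sheds 404 req/s: no online neighbours, lost.
  worker-1 sheds 354 req/s to cache-2: 354 each.
    cache-2: 80+354 = 434 > 150
Round 6 — cache-2 crashes.
  cache-2 sheds 434 req/s: no online neighbours, lost.
No further crashes.

yes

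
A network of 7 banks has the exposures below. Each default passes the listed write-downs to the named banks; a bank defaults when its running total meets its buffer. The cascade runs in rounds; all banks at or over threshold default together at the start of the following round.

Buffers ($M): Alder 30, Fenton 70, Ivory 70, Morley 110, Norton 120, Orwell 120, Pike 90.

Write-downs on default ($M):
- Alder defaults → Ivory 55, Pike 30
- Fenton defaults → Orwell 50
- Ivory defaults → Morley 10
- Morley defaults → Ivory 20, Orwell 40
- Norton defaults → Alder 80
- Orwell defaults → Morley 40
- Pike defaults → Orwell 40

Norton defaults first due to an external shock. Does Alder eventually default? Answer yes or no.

Round 1 — Norton defaults (initial).
  Alder: +80 → 80 ≥ 30
Round 2 — Alder defaults.
  Ivory: +55 → 55 < 70
  Pike: +30 → 30 < 90
No further defaults.

yes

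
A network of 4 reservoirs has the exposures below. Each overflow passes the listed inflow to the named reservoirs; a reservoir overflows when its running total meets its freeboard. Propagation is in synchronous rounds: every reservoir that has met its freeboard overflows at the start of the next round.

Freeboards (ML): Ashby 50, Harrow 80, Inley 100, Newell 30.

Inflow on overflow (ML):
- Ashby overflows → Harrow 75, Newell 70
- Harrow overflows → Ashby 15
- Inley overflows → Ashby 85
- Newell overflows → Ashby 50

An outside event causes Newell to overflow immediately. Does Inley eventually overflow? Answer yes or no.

no

Round 1 — Newell overflows (initial).
  Ashby: +50 → 50 ≥ 50
Round 2 — Ashby overflows.
  Harrow: +75 → 75 < 80
No further overflows.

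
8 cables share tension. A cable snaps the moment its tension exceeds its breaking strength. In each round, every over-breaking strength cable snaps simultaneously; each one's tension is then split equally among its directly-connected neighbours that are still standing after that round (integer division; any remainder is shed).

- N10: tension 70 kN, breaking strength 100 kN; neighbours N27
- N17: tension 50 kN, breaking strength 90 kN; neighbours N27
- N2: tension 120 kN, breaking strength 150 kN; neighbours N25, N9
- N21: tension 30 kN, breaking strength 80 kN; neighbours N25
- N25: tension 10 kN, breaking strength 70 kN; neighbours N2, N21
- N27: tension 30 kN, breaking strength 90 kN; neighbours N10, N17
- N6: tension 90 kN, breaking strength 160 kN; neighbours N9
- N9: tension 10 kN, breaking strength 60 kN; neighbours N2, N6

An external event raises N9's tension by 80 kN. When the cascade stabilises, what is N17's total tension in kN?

50

Round 1 — N9 at 90 > 60. N9 snaps.
  N9 sheds 90 kN to N2, N6: 45 each.
    N2: 120+45 = 165 > 150
    N6: 90+45 = 135 ≤ 160
Round 2 — N2 snaps.
  N2 sheds 165 kN to N25: 165 each.
    N25: 10+165 = 175 > 70
Round 3 — N25 snaps.
  N25 sheds 175 kN to N21: 175 each.
    N21: 30+175 = 205 > 80
Round 4 — N21 snaps.
  N21 sheds 205 kN: no online neighbours, lost.
No further breaks.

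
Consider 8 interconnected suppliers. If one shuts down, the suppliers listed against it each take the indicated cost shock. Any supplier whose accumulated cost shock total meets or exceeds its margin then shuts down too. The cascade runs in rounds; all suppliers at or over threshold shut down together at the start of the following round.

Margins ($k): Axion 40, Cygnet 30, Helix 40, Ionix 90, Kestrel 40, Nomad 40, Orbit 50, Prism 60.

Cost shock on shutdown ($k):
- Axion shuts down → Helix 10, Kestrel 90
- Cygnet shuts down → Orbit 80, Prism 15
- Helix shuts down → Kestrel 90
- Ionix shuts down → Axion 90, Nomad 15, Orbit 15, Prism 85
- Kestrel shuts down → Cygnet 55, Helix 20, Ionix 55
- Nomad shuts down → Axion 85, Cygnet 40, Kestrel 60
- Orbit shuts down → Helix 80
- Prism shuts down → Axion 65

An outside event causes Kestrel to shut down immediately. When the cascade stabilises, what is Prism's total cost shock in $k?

Round 1 — Kestrel shuts down (initial).
  Cygnet: +55 → 55 ≥ 30
  Helix: +20 → 20 < 40
  Ionix: +55 → 55 < 90
Round 2 — Cygnet shuts down.
  Orbit: +80 → 80 ≥ 50
  Prism: +15 → 15 < 60
Round 3 — Orbit shuts down.
  Helix: +80 → 100 ≥ 40
Round 4 — Helix shuts down.
No further shutdowns.

15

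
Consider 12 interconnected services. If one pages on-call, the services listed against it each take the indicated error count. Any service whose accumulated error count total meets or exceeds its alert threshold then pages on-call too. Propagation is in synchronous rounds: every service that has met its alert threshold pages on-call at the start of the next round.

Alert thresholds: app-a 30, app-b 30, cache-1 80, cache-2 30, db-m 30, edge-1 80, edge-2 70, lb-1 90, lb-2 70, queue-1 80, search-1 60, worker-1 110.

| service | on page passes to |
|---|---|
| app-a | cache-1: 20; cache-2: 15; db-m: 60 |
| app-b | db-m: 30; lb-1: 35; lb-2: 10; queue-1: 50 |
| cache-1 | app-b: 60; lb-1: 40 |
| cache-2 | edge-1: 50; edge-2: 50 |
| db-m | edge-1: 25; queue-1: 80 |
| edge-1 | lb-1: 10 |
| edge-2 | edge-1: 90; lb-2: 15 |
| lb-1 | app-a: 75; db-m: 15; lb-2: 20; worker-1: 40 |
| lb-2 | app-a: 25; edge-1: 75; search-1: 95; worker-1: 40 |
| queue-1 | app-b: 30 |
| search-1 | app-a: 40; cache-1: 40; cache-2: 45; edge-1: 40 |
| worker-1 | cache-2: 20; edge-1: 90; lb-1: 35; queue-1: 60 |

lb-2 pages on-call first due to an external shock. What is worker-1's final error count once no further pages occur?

Round 1 — lb-2 pages on-call (initial).
  app-a: +25 → 25 < 30
  edge-1: +75 → 75 < 80
  search-1: +95 → 95 ≥ 60
  worker-1: +40 → 40 < 110
Round 2 — search-1 pages on-call.
  app-a: +40 → 65 ≥ 30
  cache-1: +40 → 40 < 80
  cache-2: +45 → 45 ≥ 30
  edge-1: +40 → 115 ≥ 80
Round 3 — app-a, cache-2, edge-1 page on-call.
  cache-1: +20 → 60 < 80
  db-m: +60 → 60 ≥ 30
  edge-2: +50 → 50 < 70
  lb-1: +10 → 10 < 90
Round 4 — db-m pages on-call.
  queue-1: +80 → 80 ≥ 80
Round 5 — queue-1 pages on-call.
  app-b: +30 → 30 ≥ 30
Round 6 — app-b pages on-call.
  lb-1: +35 → 45 < 90
No further pages.

40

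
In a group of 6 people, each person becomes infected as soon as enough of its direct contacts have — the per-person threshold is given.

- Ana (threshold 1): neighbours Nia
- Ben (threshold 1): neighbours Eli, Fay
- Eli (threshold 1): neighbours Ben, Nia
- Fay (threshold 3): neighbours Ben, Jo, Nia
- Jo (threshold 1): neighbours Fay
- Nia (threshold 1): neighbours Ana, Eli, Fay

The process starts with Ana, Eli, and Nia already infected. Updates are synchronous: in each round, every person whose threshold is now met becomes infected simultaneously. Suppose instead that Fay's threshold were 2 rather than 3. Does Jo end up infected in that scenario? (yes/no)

With Fay's threshold at 2:
Round 1 — Ana, Eli, Nia become infected (initial).
Round 2 — checking thresholds:
  Ben: 1 of 2 neighbours ≥ 1, becomes infected.
  Fay: 1 of 3 neighbours < 2, below threshold.
Round 3 — checking thresholds:
  Fay: 2 of 3 neighbours ≥ 2, becomes infected.
Round 4 — checking thresholds:
  Jo: 1 of 1 neighbours ≥ 1, becomes infected.
Round 5 — no new infections; cascade stops.

yes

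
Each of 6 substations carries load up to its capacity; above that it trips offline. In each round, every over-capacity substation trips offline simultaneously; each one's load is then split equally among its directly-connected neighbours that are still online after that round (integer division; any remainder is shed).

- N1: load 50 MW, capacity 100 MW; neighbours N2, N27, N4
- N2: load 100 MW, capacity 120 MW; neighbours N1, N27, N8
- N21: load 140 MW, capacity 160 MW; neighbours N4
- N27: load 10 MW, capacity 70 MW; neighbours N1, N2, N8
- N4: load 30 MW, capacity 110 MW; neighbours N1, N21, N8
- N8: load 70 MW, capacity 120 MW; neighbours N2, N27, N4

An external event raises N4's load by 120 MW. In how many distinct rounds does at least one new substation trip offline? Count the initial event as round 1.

2

Round 1 — N4 at 150 > 110. N4 trips offline.
  N4 sheds 150 MW to N1, N21, N8: 50 each.
    N1: 50+50 = 100 ≤ 100
    N21: 140+50 = 190 > 160
    N8: 70+50 = 120 ≤ 120
Round 2 — N21 trips offline.
  N21 sheds 190 MW: no online neighbours, lost.
No further trips.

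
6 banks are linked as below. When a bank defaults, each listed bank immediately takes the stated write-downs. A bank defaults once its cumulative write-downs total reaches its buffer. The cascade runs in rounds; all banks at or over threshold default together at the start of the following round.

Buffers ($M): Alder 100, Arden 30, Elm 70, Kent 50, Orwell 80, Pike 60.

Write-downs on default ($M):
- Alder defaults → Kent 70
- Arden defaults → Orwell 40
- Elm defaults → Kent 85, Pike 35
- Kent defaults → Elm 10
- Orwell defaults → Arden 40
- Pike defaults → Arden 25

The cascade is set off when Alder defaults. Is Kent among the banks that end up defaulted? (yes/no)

Round 1 — Alder defaults (initial).
  Kent: +70 → 70 ≥ 50
Round 2 — Kent defaults.
  Elm: +10 → 10 < 70
No further defaults.

yes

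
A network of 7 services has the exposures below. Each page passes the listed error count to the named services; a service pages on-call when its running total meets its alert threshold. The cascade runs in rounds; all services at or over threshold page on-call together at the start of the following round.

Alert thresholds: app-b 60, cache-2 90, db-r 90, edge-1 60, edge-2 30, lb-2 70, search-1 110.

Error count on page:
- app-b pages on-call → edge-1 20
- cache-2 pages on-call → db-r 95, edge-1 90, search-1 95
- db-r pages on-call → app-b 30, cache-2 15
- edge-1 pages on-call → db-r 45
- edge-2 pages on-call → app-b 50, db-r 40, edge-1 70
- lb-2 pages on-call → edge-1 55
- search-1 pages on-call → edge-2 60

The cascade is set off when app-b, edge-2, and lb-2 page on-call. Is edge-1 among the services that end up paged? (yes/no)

Round 1 — app-b, edge-2, lb-2 page on-call (initial).
  db-r: +40 → 40 < 90
  edge-1: +20+70+55 → 145 ≥ 60
Round 2 — edge-1 pages on-call.
  db-r: +45 → 85 < 90
No further pages.

yes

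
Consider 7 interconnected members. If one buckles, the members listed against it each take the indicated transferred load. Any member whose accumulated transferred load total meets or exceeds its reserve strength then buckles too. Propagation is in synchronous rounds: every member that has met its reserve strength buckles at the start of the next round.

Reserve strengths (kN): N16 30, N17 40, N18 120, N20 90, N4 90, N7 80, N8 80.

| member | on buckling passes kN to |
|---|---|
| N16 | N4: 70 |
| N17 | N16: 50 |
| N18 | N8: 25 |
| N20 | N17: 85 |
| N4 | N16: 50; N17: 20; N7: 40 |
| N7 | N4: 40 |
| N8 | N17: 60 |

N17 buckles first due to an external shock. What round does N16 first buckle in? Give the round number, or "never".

2

Round 1 — N17 buckles (initial).
  N16: +50 → 50 ≥ 30
Round 2 — N16 buckles.
  N4: +70 → 70 < 90
No further bucklings.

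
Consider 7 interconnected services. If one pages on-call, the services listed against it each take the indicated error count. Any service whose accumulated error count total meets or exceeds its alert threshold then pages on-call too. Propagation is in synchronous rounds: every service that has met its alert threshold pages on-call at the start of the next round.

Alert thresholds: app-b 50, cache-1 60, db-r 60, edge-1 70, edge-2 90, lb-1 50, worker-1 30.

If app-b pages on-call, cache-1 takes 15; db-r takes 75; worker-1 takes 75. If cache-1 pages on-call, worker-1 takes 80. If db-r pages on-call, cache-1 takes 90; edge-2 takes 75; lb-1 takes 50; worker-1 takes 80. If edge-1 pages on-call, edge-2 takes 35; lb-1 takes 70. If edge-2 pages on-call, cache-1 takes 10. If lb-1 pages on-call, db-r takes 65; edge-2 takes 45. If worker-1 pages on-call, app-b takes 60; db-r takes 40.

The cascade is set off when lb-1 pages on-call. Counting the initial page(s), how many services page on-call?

Round 1 — lb-1 pages on-call (initial).
  db-r: +65 → 65 ≥ 60
  edge-2: +45 → 45 < 90
Round 2 — db-r pages on-call.
  cache-1: +90 → 90 ≥ 60
  edge-2: +75 → 120 ≥ 90
  worker-1: +80 → 80 ≥ 30
Round 3 — cache-1, edge-2, worker-1 page on-call.
  app-b: +60 → 60 ≥ 50
Round 4 — app-b pages on-call.
No further pages.

6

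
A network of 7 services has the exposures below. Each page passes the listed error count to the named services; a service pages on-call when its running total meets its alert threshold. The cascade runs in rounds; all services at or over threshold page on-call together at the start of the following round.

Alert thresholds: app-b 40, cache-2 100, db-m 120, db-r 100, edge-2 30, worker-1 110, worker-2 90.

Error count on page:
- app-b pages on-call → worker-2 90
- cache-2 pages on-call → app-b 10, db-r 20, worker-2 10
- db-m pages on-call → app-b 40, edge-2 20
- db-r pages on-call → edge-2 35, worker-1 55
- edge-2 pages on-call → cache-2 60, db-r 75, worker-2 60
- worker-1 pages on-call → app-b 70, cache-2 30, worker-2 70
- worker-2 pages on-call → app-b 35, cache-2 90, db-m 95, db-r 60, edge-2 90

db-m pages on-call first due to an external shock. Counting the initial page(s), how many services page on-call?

6

Round 1 — db-m pages on-call (initial).
  app-b: +40 → 40 ≥ 40
  edge-2: +20 → 20 < 30
Round 2 — app-b pages on-call.
  worker-2: +90 → 90 ≥ 90
Round 3 — worker-2 pages on-call.
  cache-2: +90 → 90 < 100
  db-r: +60 → 60 < 100
  edge-2: +90 → 110 ≥ 30
Round 4 — edge-2 pages on-call.
  cache-2: +60 → 150 ≥ 100
  db-r: +75 → 135 ≥ 100
Round 5 — cache-2, db-r page on-call.
  worker-1: +55 → 55 < 110
No further pages.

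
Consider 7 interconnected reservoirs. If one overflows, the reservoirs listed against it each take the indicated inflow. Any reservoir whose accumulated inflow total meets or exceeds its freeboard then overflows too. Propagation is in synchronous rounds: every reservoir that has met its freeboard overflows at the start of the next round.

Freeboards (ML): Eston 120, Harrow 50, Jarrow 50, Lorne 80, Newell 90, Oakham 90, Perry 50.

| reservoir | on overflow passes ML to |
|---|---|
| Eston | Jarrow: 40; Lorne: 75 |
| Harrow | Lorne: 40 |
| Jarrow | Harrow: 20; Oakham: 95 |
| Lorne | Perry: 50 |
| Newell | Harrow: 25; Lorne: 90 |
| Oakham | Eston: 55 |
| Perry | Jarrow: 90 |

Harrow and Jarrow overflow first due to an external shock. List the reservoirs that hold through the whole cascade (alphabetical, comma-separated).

Round 1 — Harrow, Jarrow overflow (initial).
  Lorne: +40 → 40 < 80
  Oakham: +95 → 95 ≥ 90
Round 2 — Oakham overflows.
  Eston: +55 → 55 < 120
No further overflows.

Eston, Lorne, Newell, Perry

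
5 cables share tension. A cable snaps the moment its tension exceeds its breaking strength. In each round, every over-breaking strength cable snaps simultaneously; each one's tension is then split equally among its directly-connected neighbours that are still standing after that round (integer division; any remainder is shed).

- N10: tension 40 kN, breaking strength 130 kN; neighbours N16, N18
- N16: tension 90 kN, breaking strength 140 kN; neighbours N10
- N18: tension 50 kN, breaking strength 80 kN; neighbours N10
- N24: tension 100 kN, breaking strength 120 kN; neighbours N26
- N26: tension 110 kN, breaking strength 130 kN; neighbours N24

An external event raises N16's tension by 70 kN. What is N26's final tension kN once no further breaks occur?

110

Round 1 — N16 at 160 > 140. N16 snaps.
  N16 sheds 160 kN to N10: 160 each.
    N10: 40+160 = 200 > 130
Round 2 — N10 snaps.
  N10 sheds 200 kN to N18: 200 each.
    N18: 50+200 = 250 > 80
Round 3 — N18 snaps.
  N18 sheds 250 kN: no online neighbours, lost.
No further breaks.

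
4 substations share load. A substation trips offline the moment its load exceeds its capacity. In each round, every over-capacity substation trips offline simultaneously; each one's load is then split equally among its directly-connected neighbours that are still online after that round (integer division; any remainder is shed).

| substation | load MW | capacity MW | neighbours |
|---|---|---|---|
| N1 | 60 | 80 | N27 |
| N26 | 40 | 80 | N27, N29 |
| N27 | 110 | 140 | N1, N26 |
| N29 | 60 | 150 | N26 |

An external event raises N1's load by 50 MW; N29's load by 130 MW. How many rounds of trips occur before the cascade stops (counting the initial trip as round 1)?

2

Round 1 — N1 at 110 > 80; N29 at 190 > 150. N1, N29 trip offline.
  N1 sheds 110 MW to N27: 110 each.
    N27: 110+110 = 220 > 140
  N29 sheds 190 MW to N26: 190 each.
    N26: 40+190 = 230 > 80
Round 2 — N26, N27 trip offline.
  N26 sheds 230 MW: no online neighbours, lost.
  N27 sheds 220 MW: no online neighbours, lost.
No further trips.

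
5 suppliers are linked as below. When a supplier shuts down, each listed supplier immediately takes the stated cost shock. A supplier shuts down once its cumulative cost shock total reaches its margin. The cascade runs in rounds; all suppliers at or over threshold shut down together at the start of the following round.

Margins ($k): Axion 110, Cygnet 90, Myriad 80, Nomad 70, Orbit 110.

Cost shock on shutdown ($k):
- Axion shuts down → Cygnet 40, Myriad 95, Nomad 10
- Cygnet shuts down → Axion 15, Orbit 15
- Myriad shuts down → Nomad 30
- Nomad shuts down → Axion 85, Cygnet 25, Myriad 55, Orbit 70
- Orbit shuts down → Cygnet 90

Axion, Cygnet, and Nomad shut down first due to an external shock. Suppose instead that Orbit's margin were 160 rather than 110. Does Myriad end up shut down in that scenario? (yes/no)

yes

With Orbit's margin at 160:
Round 1 — Axion, Cygnet, Nomad shut down (initial).
  Myriad: +95+55 → 150 ≥ 80
  Orbit: +15+70 → 85 < 160
Round 2 — Myriad shuts down.
No further shutdowns.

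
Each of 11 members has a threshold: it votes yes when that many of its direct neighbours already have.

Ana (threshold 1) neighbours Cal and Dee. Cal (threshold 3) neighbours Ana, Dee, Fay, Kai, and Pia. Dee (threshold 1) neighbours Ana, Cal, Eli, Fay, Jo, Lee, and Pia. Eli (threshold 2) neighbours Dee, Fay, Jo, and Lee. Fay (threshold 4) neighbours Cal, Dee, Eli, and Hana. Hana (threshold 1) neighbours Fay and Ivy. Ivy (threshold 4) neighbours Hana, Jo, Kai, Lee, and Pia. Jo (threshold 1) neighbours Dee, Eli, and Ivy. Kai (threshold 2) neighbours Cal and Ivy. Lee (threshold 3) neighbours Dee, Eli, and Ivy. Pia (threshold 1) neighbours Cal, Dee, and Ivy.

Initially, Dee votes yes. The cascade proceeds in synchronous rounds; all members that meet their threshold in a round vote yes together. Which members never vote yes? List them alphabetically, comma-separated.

Round 1 — Dee votes yes (initial).
Round 2 — checking thresholds:
  Ana: 1 of 2 neighbours ≥ 1, votes yes.
  Cal: 1 of 5 neighbours < 3, holds.
  Eli: 1 of 4 neighbours < 2, holds.
  Fay: 1 of 4 neighbours < 4, holds.
  Jo: 1 of 3 neighbours ≥ 1, votes yes.
  Lee: 1 of 3 neighbours < 3, holds.
  Pia: 1 of 3 neighbours ≥ 1, votes yes.
Round 3 — checking thresholds:
  Cal: 3 of 5 neighbours ≥ 3, votes yes.
  Eli: 2 of 4 neighbours ≥ 2, votes yes.
  Fay: 1 of 4 neighbours < 4, holds.
  Ivy: 2 of 5 neighbours < 4, holds.
  Lee: 1 of 3 neighbours < 3, holds.
Round 4 — no new yes votes; cascade stops.

Fay, Hana, Ivy, Kai, Lee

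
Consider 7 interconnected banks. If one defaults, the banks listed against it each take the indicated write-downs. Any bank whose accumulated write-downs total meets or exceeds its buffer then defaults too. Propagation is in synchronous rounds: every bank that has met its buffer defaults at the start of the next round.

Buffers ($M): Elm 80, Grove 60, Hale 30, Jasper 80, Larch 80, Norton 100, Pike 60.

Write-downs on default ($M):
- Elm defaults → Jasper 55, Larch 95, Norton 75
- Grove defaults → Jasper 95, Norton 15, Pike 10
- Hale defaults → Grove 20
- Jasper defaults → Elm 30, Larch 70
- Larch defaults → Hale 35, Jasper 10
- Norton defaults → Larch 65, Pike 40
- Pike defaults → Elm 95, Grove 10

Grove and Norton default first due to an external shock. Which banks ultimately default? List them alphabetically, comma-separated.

Grove, Hale, Jasper, Larch, Norton

Round 1 — Grove, Norton default (initial).
  Jasper: +95 → 95 ≥ 80
  Larch: +65 → 65 < 80
  Pike: +10+40 → 50 < 60
Round 2 — Jasper defaults.
  Elm: +30 → 30 < 80
  Larch: +70 → 135 ≥ 80
Round 3 — Larch defaults.
  Hale: +35 → 35 ≥ 30
Round 4 — Hale defaults.
No further defaults.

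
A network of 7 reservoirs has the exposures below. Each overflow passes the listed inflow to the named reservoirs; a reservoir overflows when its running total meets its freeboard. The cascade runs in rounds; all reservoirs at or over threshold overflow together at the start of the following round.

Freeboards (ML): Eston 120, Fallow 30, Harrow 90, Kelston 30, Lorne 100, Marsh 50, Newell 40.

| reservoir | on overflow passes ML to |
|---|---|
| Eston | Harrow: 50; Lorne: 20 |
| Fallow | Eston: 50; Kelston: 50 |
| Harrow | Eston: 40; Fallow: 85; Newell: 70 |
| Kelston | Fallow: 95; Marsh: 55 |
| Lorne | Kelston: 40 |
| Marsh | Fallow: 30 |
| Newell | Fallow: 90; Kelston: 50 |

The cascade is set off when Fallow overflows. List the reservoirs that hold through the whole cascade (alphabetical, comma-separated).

Round 1 — Fallow overflows (initial).
  Eston: +50 → 50 < 120
  Kelston: +50 → 50 ≥ 30
Round 2 — Kelston overflows.
  Marsh: +55 → 55 ≥ 50
Round 3 — Marsh overflows.
No further overflows.

Eston, Harrow, Lorne, Newell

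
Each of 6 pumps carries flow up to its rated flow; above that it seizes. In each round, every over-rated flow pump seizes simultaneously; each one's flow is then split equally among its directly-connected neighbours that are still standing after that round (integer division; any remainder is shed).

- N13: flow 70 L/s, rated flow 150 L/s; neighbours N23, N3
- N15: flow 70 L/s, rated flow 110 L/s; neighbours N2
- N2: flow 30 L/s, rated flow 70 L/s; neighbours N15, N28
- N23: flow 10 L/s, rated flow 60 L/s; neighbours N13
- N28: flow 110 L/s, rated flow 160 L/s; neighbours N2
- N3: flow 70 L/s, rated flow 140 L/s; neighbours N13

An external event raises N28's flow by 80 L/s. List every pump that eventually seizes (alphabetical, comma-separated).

Round 1 — N28 at 190 > 160. N28 seizes.
  N28 sheds 190 L/s to N2: 190 each.
    N2: 30+190 = 220 > 70
Round 2 — N2 seizes.
  N2 sheds 220 L/s to N15: 220 each.
    N15: 70+220 = 290 > 110
Round 3 — N15 seizes.
  N15 sheds 290 L/s: no online neighbours, lost.
No further seizures.

N15, N2, N28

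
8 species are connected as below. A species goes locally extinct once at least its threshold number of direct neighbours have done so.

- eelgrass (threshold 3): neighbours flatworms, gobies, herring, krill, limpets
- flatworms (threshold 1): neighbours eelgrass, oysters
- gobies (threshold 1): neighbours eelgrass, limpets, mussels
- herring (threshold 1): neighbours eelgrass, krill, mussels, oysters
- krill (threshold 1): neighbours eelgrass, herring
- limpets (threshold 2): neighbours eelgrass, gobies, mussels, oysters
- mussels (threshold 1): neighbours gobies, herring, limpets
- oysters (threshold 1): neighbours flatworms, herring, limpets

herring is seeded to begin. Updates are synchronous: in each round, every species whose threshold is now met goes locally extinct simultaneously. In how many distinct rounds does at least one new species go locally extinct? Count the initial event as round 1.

4

Round 1 — herring goes locally extinct (initial).
Round 2 — checking thresholds:
  eelgrass: 1 of 5 neighbours < 3, below threshold.
  krill: 1 of 2 neighbours ≥ 1, goes locally extinct.
  mussels: 1 of 3 neighbours ≥ 1, goes locally extinct.
  oysters: 1 of 3 neighbours ≥ 1, goes locally extinct.
Round 3 — checking thresholds:
  eelgrass: 2 of 5 neighbours < 3, below threshold.
  flatworms: 1 of 2 neighbours ≥ 1, goes locally extinct.
  gobies: 1 of 3 neighbours ≥ 1, goes locally extinct.
  limpets: 2 of 4 neighbours ≥ 2, goes locally extinct.
Round 4 — checking thresholds:
  eelgrass: 5 of 5 neighbours ≥ 3, goes locally extinct.
Round 5 — no new extinctions; cascade stops.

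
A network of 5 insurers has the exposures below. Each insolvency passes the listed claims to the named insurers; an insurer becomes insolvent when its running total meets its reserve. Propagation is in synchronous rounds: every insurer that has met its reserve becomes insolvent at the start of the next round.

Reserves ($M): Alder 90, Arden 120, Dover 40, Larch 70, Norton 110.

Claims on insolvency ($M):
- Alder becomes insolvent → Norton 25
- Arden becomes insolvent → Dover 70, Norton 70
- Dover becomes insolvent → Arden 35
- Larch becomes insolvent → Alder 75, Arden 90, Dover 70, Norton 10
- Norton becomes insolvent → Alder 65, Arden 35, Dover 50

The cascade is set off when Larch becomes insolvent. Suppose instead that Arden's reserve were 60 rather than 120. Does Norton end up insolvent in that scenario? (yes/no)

With Arden's reserve at 60:
Round 1 — Larch becomes insolvent (initial).
  Alder: +75 → 75 < 90
  Arden: +90 → 90 ≥ 60
  Dover: +70 → 70 ≥ 40
  Norton: +10 → 10 < 110
Round 2 — Arden, Dover become insolvent.
  Norton: +70 → 80 < 110
No further insolvencies.

no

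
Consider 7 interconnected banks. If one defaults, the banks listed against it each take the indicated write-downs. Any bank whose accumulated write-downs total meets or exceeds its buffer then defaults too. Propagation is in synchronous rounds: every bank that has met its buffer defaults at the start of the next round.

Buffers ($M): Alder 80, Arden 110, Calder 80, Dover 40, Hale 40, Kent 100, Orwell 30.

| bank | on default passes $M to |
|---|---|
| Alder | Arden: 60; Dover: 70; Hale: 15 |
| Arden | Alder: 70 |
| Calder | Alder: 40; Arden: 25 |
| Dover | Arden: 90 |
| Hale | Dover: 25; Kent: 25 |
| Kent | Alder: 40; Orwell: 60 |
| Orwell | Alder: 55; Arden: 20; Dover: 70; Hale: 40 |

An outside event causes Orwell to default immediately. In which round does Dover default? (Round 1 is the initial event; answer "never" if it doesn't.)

Round 1 — Orwell defaults (initial).
  Alder: +55 → 55 < 80
  Arden: +20 → 20 < 110
  Dover: +70 → 70 ≥ 40
  Hale: +40 → 40 ≥ 40
Round 2 — Dover, Hale default.
  Arden: +90 → 110 ≥ 110
  Kent: +25 → 25 < 100
Round 3 — Arden defaults.
  Alder: +70 → 125 ≥ 80
Round 4 — Alder defaults.
No further defaults.

2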